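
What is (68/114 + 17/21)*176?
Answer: 32912/133 ≈ 247.46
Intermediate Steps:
(68/114 + 17/21)*176 = (68*(1/114) + 17*(1/21))*176 = (34/57 + 17/21)*176 = (187/133)*176 = 32912/133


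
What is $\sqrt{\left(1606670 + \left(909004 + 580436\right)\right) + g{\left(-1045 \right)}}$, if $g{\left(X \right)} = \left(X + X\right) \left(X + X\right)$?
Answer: $\sqrt{7464210} \approx 2732.1$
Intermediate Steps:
$g{\left(X \right)} = 4 X^{2}$ ($g{\left(X \right)} = 2 X 2 X = 4 X^{2}$)
$\sqrt{\left(1606670 + \left(909004 + 580436\right)\right) + g{\left(-1045 \right)}} = \sqrt{\left(1606670 + \left(909004 + 580436\right)\right) + 4 \left(-1045\right)^{2}} = \sqrt{\left(1606670 + 1489440\right) + 4 \cdot 1092025} = \sqrt{3096110 + 4368100} = \sqrt{7464210}$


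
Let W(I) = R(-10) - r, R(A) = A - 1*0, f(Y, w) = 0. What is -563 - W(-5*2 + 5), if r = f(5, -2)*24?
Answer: -553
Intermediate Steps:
R(A) = A (R(A) = A + 0 = A)
r = 0 (r = 0*24 = 0)
W(I) = -10 (W(I) = -10 - 1*0 = -10 + 0 = -10)
-563 - W(-5*2 + 5) = -563 - 1*(-10) = -563 + 10 = -553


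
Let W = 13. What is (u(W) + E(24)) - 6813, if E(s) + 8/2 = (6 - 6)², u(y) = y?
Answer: -6804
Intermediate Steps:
E(s) = -4 (E(s) = -4 + (6 - 6)² = -4 + 0² = -4 + 0 = -4)
(u(W) + E(24)) - 6813 = (13 - 4) - 6813 = 9 - 6813 = -6804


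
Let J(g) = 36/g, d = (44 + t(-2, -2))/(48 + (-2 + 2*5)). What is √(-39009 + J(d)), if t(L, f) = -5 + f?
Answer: I*√53328729/37 ≈ 197.37*I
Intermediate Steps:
d = 37/56 (d = (44 + (-5 - 2))/(48 + (-2 + 2*5)) = (44 - 7)/(48 + (-2 + 10)) = 37/(48 + 8) = 37/56 ≈ 0.66071)
√(-39009 + J(d)) = √(-39009 + 36/(37/56)) = √(-39009 + 36*(56/37)) = √(-39009 + 2016/37) = √(-1441317/37) = I*√53328729/37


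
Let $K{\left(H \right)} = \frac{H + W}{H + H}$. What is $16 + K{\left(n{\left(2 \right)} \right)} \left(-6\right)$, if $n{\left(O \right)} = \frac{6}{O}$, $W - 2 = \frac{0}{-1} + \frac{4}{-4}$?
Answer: $12$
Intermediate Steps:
$W = 1$ ($W = 2 + \left(\frac{0}{-1} + \frac{4}{-4}\right) = 2 + \left(0 \left(-1\right) + 4 \left(- \frac{1}{4}\right)\right) = 2 + \left(0 - 1\right) = 2 - 1 = 1$)
$K{\left(H \right)} = \frac{1 + H}{2 H}$ ($K{\left(H \right)} = \frac{H + 1}{H + H} = \frac{1 + H}{2 H}$)
$16 + K{\left(n{\left(2 \right)} \right)} \left(-6\right) = 16 + \frac{1 + \frac{6}{2}}{2 \cdot \frac{6}{2}} \left(-6\right) = 16 + \frac{1 + 6 \cdot \frac{1}{2}}{2 \cdot 6 \cdot \frac{1}{2}} \left(-6\right) = 16 + \frac{1 + 3}{2 \cdot 3} \left(-6\right) = 16 + \frac{1}{2} \cdot \frac{1}{3} \cdot 4 \left(-6\right) = 16 + \frac{2}{3} \left(-6\right) = 16 - 4 = 12$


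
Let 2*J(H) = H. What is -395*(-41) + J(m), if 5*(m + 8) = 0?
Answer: 16191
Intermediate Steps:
m = -8 (m = -8 + (1/5)*0 = -8 + 0 = -8)
J(H) = H/2
-395*(-41) + J(m) = -395*(-41) + (1/2)*(-8) = 16195 - 4 = 16191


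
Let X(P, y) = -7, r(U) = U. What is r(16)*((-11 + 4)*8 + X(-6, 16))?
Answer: -1008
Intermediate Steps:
r(16)*((-11 + 4)*8 + X(-6, 16)) = 16*((-11 + 4)*8 - 7) = 16*(-7*8 - 7) = 16*(-56 - 7) = 16*(-63) = -1008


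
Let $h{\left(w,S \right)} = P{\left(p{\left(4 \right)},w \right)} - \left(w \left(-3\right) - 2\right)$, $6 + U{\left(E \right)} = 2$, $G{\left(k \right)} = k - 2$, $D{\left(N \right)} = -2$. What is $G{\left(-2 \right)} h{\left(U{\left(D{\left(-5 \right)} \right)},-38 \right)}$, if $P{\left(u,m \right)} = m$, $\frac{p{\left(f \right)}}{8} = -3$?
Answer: $56$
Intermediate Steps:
$p{\left(f \right)} = -24$ ($p{\left(f \right)} = 8 \left(-3\right) = -24$)
$G{\left(k \right)} = -2 + k$ ($G{\left(k \right)} = k - 2 = -2 + k$)
$U{\left(E \right)} = -4$ ($U{\left(E \right)} = -6 + 2 = -4$)
$h{\left(w,S \right)} = 2 + 4 w$ ($h{\left(w,S \right)} = w - \left(w \left(-3\right) - 2\right) = w - \left(- 3 w - 2\right) = w - \left(-2 - 3 w\right) = w + \left(2 + 3 w\right) = 2 + 4 w$)
$G{\left(-2 \right)} h{\left(U{\left(D{\left(-5 \right)} \right)},-38 \right)} = \left(-2 - 2\right) \left(2 + 4 \left(-4\right)\right) = - 4 \left(2 - 16\right) = \left(-4\right) \left(-14\right) = 56$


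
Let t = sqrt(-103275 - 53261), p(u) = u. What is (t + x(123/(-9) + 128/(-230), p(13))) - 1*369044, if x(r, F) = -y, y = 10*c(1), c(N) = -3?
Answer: -369014 + 2*I*sqrt(39134) ≈ -3.6901e+5 + 395.65*I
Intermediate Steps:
y = -30 (y = 10*(-3) = -30)
x(r, F) = 30 (x(r, F) = -1*(-30) = 30)
t = 2*I*sqrt(39134) (t = sqrt(-156536) = 2*I*sqrt(39134) ≈ 395.65*I)
(t + x(123/(-9) + 128/(-230), p(13))) - 1*369044 = (2*I*sqrt(39134) + 30) - 1*369044 = (30 + 2*I*sqrt(39134)) - 369044 = -369014 + 2*I*sqrt(39134)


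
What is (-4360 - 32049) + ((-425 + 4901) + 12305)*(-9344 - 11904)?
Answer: -356599097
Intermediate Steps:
(-4360 - 32049) + ((-425 + 4901) + 12305)*(-9344 - 11904) = -36409 + (4476 + 12305)*(-21248) = -36409 + 16781*(-21248) = -36409 - 356562688 = -356599097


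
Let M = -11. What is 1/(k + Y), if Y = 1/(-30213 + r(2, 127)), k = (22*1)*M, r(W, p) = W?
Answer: -30211/7311063 ≈ -0.0041322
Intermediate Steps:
k = -242 (k = (22*1)*(-11) = 22*(-11) = -242)
Y = -1/30211 (Y = 1/(-30213 + 2) = 1/(-30211) = -1/30211 ≈ -3.3101e-5)
1/(k + Y) = 1/(-242 - 1/30211) = 1/(-7311063/30211) = -30211/7311063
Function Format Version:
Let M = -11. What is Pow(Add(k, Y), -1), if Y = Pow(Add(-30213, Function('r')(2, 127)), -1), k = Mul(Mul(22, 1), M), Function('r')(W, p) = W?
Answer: Rational(-30211, 7311063) ≈ -0.0041322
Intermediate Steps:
k = -242 (k = Mul(Mul(22, 1), -11) = Mul(22, -11) = -242)
Y = Rational(-1, 30211) (Y = Pow(Add(-30213, 2), -1) = Pow(-30211, -1) = Rational(-1, 30211) ≈ -3.3101e-5)
Pow(Add(k, Y), -1) = Pow(Add(-242, Rational(-1, 30211)), -1) = Pow(Rational(-7311063, 30211), -1) = Rational(-30211, 7311063)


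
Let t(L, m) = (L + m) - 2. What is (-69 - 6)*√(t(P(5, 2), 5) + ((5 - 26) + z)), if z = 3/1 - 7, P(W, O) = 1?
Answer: -75*I*√21 ≈ -343.69*I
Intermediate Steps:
z = -4 (z = 3*1 - 7 = 3 - 7 = -4)
t(L, m) = -2 + L + m
(-69 - 6)*√(t(P(5, 2), 5) + ((5 - 26) + z)) = (-69 - 6)*√((-2 + 1 + 5) + ((5 - 26) - 4)) = -75*√(4 + (-21 - 4)) = -75*√(4 - 25) = -75*I*√21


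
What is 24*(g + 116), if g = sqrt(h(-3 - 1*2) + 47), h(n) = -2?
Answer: 2784 + 72*sqrt(5) ≈ 2945.0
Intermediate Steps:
g = 3*sqrt(5) (g = sqrt(-2 + 47) = sqrt(45) = 3*sqrt(5) ≈ 6.7082)
24*(g + 116) = 24*(3*sqrt(5) + 116) = 24*(116 + 3*sqrt(5)) = 2784 + 72*sqrt(5)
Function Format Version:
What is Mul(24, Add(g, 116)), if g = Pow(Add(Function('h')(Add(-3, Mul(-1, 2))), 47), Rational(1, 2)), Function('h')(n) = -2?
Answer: Add(2784, Mul(72, Pow(5, Rational(1, 2)))) ≈ 2945.0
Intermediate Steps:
g = Mul(3, Pow(5, Rational(1, 2))) (g = Pow(Add(-2, 47), Rational(1, 2)) = Pow(45, Rational(1, 2)) = Mul(3, Pow(5, Rational(1, 2))) ≈ 6.7082)
Mul(24, Add(g, 116)) = Mul(24, Add(Mul(3, Pow(5, Rational(1, 2))), 116)) = Mul(24, Add(116, Mul(3, Pow(5, Rational(1, 2))))) = Add(2784, Mul(72, Pow(5, Rational(1, 2))))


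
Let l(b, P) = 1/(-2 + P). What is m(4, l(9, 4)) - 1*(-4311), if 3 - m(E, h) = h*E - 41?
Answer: 4353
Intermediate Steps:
m(E, h) = 44 - E*h (m(E, h) = 3 - (h*E - 41) = 3 - (E*h - 41) = 3 - (-41 + E*h) = 3 + (41 - E*h) = 44 - E*h)
m(4, l(9, 4)) - 1*(-4311) = (44 - 1*4/(-2 + 4)) - 1*(-4311) = (44 - 1*4/2) + 4311 = (44 - 1*4*½) + 4311 = (44 - 2) + 4311 = 42 + 4311 = 4353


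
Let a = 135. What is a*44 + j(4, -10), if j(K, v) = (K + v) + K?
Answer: 5938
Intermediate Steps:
j(K, v) = v + 2*K
a*44 + j(4, -10) = 135*44 + (-10 + 2*4) = 5940 + (-10 + 8) = 5940 - 2 = 5938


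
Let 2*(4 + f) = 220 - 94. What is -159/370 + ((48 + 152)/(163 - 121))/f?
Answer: -160001/458430 ≈ -0.34902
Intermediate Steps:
f = 59 (f = -4 + (220 - 94)/2 = -4 + (½)*126 = -4 + 63 = 59)
-159/370 + ((48 + 152)/(163 - 121))/f = -159/370 + ((48 + 152)/(163 - 121))/59 = -159*1/370 + (200/42)*(1/59) = -159/370 + (200*(1/42))*(1/59) = -159/370 + (100/21)*(1/59) = -159/370 + 100/1239 = -160001/458430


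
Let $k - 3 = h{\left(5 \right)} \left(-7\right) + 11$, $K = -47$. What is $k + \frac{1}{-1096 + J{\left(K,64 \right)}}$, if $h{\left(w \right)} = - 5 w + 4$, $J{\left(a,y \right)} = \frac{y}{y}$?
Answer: $\frac{176294}{1095} \approx 161.0$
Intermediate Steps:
$J{\left(a,y \right)} = 1$
$h{\left(w \right)} = 4 - 5 w$
$k = 161$ ($k = 3 + \left(\left(4 - 25\right) \left(-7\right) + 11\right) = 3 + \left(\left(-21\right) \left(-7\right) + 11\right) = 3 + \left(147 + 11\right) = 3 + 158 = 161$)
$k + \frac{1}{-1096 + J{\left(K,64 \right)}} = 161 + \frac{1}{-1096 + 1} = 161 + \frac{1}{-1095} = 161 - \frac{1}{1095} = \frac{176294}{1095}$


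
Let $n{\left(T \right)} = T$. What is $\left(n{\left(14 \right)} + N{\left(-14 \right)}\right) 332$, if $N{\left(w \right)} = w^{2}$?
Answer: $69720$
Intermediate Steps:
$\left(n{\left(14 \right)} + N{\left(-14 \right)}\right) 332 = \left(14 + \left(-14\right)^{2}\right) 332 = \left(14 + 196\right) 332 = 210 \cdot 332 = 69720$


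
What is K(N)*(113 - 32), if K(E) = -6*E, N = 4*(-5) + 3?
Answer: 8262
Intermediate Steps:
N = -17 (N = -20 + 3 = -17)
K(N)*(113 - 32) = (-6*(-17))*(113 - 32) = 102*81 = 8262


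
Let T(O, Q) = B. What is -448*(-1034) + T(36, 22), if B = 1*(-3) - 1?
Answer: 463228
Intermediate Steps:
B = -4 (B = -3 - 1 = -4)
T(O, Q) = -4
-448*(-1034) + T(36, 22) = -448*(-1034) - 4 = 463232 - 4 = 463228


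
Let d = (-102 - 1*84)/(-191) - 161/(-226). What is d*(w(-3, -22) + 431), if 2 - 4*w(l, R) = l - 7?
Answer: 15794779/21583 ≈ 731.82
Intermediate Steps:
w(l, R) = 9/4 - l/4 (w(l, R) = 1/2 - (l - 7)/4 = 1/2 - (-7 + l)/4 = 1/2 + (7/4 - l/4) = 9/4 - l/4)
d = 72787/43166 (d = (-102 - 84)*(-1/191) - 161*(-1/226) = -186*(-1/191) + 161/226 = 186/191 + 161/226 = 72787/43166 ≈ 1.6862)
d*(w(-3, -22) + 431) = 72787*((9/4 - 1/4*(-3)) + 431)/43166 = 72787*((9/4 + 3/4) + 431)/43166 = 72787*(3 + 431)/43166 = (72787/43166)*434 = 15794779/21583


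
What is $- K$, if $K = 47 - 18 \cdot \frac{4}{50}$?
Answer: $- \frac{1139}{25} \approx -45.56$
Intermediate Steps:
$K = \frac{1139}{25}$ ($K = 47 - 18 \cdot 4 \cdot \frac{1}{50} = 47 - \frac{36}{25} = \frac{1139}{25} \approx 45.56$)
$- K = \left(-1\right) \frac{1139}{25} = - \frac{1139}{25}$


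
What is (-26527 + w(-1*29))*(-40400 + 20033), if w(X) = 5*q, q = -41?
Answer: 544450644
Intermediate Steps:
w(X) = -205 (w(X) = 5*(-41) = -205)
(-26527 + w(-1*29))*(-40400 + 20033) = (-26527 - 205)*(-40400 + 20033) = -26732*(-20367) = 544450644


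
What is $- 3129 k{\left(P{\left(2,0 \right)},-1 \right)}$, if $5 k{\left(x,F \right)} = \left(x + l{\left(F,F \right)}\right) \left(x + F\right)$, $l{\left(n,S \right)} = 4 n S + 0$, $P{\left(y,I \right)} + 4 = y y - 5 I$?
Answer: $\frac{12516}{5} \approx 2503.2$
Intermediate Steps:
$P{\left(y,I \right)} = -4 + y^{2} - 5 I$ ($P{\left(y,I \right)} = -4 - \left(5 I - y y\right) = -4 - \left(- y^{2} + 5 I\right) = -4 + y^{2} - 5 I$)
$l{\left(n,S \right)} = 4 S n$ ($l{\left(n,S \right)} = 4 S n + 0 = 4 S n$)
$k{\left(x,F \right)} = \frac{\left(F + x\right) \left(x + 4 F^{2}\right)}{5}$ ($k{\left(x,F \right)} = \frac{\left(x + 4 F F\right) \left(x + F\right)}{5} = \frac{\left(x + 4 F^{2}\right) \left(F + x\right)}{5} = \frac{\left(F + x\right) \left(x + 4 F^{2}\right)}{5}$)
$- 3129 k{\left(P{\left(2,0 \right)},-1 \right)} = - 3129 \left(\frac{\left(-4 + 2^{2} - 0\right)^{2}}{5} + \frac{4 \left(-1\right)^{3}}{5} + \frac{1}{5} \left(-1\right) \left(-4 + 2^{2} - 0\right) + \frac{4 \left(-4 + 2^{2} - 0\right) \left(-1\right)^{2}}{5}\right) = - 3129 \left(\frac{\left(-4 + 4 + 0\right)^{2}}{5} + \frac{4}{5} \left(-1\right) + \frac{1}{5} \left(-1\right) \left(-4 + 4 + 0\right) + \frac{4}{5} \left(-4 + 4 + 0\right) 1\right) = - 3129 \left(\frac{0^{2}}{5} - \frac{4}{5} + \frac{1}{5} \left(-1\right) 0 + \frac{4}{5} \cdot 0 \cdot 1\right) = - 3129 \left(\frac{1}{5} \cdot 0 - \frac{4}{5} + 0 + 0\right) = - 3129 \left(0 - \frac{4}{5} + 0 + 0\right) = \left(-3129\right) \left(- \frac{4}{5}\right) = \frac{12516}{5}$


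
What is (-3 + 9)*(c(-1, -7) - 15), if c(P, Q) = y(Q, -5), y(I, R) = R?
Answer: -120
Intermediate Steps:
c(P, Q) = -5
(-3 + 9)*(c(-1, -7) - 15) = (-3 + 9)*(-5 - 15) = 6*(-20) = -120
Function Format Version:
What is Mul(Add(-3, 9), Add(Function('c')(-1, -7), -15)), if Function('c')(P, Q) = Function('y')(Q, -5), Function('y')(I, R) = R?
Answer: -120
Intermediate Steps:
Function('c')(P, Q) = -5
Mul(Add(-3, 9), Add(Function('c')(-1, -7), -15)) = Mul(Add(-3, 9), Add(-5, -15)) = Mul(6, -20) = -120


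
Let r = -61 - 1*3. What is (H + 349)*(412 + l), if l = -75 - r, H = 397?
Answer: 299146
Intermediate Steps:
r = -64 (r = -61 - 3 = -64)
l = -11 (l = -75 - 1*(-64) = -75 + 64 = -11)
(H + 349)*(412 + l) = (397 + 349)*(412 - 11) = 746*401 = 299146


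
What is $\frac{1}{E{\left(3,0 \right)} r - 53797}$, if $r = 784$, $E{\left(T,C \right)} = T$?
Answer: $- \frac{1}{51445} \approx -1.9438 \cdot 10^{-5}$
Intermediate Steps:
$\frac{1}{E{\left(3,0 \right)} r - 53797} = \frac{1}{3 \cdot 784 - 53797} = \frac{1}{2352 - 53797} = \frac{1}{-51445} = - \frac{1}{51445}$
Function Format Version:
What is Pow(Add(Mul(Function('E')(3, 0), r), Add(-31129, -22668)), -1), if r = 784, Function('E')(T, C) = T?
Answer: Rational(-1, 51445) ≈ -1.9438e-5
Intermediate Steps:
Pow(Add(Mul(Function('E')(3, 0), r), Add(-31129, -22668)), -1) = Pow(Add(Mul(3, 784), Add(-31129, -22668)), -1) = Pow(Add(2352, -53797), -1) = Pow(-51445, -1) = Rational(-1, 51445)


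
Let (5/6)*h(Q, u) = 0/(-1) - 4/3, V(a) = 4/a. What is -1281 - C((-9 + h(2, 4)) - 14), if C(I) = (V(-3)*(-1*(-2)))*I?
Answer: -6733/5 ≈ -1346.6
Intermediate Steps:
h(Q, u) = -8/5 (h(Q, u) = 6*(0/(-1) - 4/3)/5 = 6*(0*(-1) - 4*⅓)/5 = 6*(0 - 4/3)/5 = (6/5)*(-4/3) = -8/5)
C(I) = -8*I/3 (C(I) = ((4/(-3))*(-1*(-2)))*I = ((4*(-⅓))*2)*I = (-4/3*2)*I = -8*I/3)
-1281 - C((-9 + h(2, 4)) - 14) = -1281 - (-8)*((-9 - 8/5) - 14)/3 = -1281 - (-8)*(-53/5 - 14)/3 = -1281 - (-8)*(-123)/(3*5) = -1281 - 1*328/5 = -1281 - 328/5 = -6733/5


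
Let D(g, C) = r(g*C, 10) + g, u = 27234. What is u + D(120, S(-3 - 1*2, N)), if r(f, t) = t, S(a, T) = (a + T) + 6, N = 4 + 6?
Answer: 27364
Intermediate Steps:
N = 10
S(a, T) = 6 + T + a (S(a, T) = (T + a) + 6 = 6 + T + a)
D(g, C) = 10 + g
u + D(120, S(-3 - 1*2, N)) = 27234 + (10 + 120) = 27234 + 130 = 27364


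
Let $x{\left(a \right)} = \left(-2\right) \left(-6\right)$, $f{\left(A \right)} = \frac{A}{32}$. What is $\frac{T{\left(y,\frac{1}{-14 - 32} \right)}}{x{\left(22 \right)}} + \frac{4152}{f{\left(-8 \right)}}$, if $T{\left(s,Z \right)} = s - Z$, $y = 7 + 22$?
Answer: $- \frac{3055427}{184} \approx -16606.0$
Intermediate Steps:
$y = 29$
$f{\left(A \right)} = \frac{A}{32}$ ($f{\left(A \right)} = A \frac{1}{32} = \frac{A}{32}$)
$x{\left(a \right)} = 12$
$\frac{T{\left(y,\frac{1}{-14 - 32} \right)}}{x{\left(22 \right)}} + \frac{4152}{f{\left(-8 \right)}} = \frac{29 - \frac{1}{-14 - 32}}{12} + \frac{4152}{\frac{1}{32} \left(-8\right)} = \left(29 - \frac{1}{-46}\right) \frac{1}{12} + \frac{4152}{- \frac{1}{4}} = \left(29 - - \frac{1}{46}\right) \frac{1}{12} + 4152 \left(-4\right) = \left(29 + \frac{1}{46}\right) \frac{1}{12} - 16608 = \frac{1335}{46} \cdot \frac{1}{12} - 16608 = \frac{445}{184} - 16608 = - \frac{3055427}{184}$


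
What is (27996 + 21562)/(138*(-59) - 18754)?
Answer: -24779/13448 ≈ -1.8426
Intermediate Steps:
(27996 + 21562)/(138*(-59) - 18754) = 49558/(-8142 - 18754) = 49558/(-26896) = 49558*(-1/26896) = -24779/13448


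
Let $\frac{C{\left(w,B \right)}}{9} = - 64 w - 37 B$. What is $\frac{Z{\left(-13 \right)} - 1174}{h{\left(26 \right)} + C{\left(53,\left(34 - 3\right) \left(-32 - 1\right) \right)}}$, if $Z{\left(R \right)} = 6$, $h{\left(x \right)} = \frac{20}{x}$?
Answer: $- \frac{15184}{4031713} \approx -0.0037661$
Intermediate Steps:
$C{\left(w,B \right)} = - 576 w - 333 B$ ($C{\left(w,B \right)} = 9 \left(- 64 w - 37 B\right) = - 576 w - 333 B$)
$\frac{Z{\left(-13 \right)} - 1174}{h{\left(26 \right)} + C{\left(53,\left(34 - 3\right) \left(-32 - 1\right) \right)}} = \frac{6 - 1174}{\frac{20}{26} - \left(30528 + 333 \left(34 - 3\right) \left(-32 - 1\right)\right)} = - \frac{1168}{20 \cdot \frac{1}{26} - \left(30528 + 333 \cdot 31 \left(-33\right)\right)} = - \frac{1168}{\frac{10}{13} - -310131} = - \frac{1168}{\frac{10}{13} + \left(-30528 + 340659\right)} = - \frac{1168}{\frac{10}{13} + 310131} = - \frac{1168}{\frac{4031713}{13}} = \left(-1168\right) \frac{13}{4031713} = - \frac{15184}{4031713}$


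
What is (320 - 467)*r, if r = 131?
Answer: -19257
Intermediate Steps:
(320 - 467)*r = (320 - 467)*131 = -147*131 = -19257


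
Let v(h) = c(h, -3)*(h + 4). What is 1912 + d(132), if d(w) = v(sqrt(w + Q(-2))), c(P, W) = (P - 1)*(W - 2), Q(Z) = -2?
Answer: 1282 - 15*sqrt(130) ≈ 1111.0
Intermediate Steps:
c(P, W) = (-1 + P)*(-2 + W)
v(h) = (4 + h)*(5 - 5*h) (v(h) = (2 - 1*(-3) - 2*h + h*(-3))*(h + 4) = (2 + 3 - 2*h - 3*h)*(4 + h) = (5 - 5*h)*(4 + h) = (4 + h)*(5 - 5*h))
d(w) = 5*(1 - sqrt(-2 + w))*(4 + sqrt(-2 + w)) (d(w) = 5*(1 - sqrt(w - 2))*(4 + sqrt(w - 2)) = 5*(1 - sqrt(-2 + w))*(4 + sqrt(-2 + w)))
1912 + d(132) = 1912 + (30 - 15*sqrt(-2 + 132) - 5*132) = 1912 + (30 - 15*sqrt(130) - 660) = 1912 + (-630 - 15*sqrt(130)) = 1282 - 15*sqrt(130)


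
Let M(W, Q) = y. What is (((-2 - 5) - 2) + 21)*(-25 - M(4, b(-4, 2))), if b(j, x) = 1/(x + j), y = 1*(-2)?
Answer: -276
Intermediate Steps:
y = -2
b(j, x) = 1/(j + x)
M(W, Q) = -2
(((-2 - 5) - 2) + 21)*(-25 - M(4, b(-4, 2))) = (((-2 - 5) - 2) + 21)*(-25 - 1*(-2)) = ((-7 - 2) + 21)*(-25 + 2) = (-9 + 21)*(-23) = 12*(-23) = -276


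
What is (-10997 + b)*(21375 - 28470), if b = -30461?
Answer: 294144510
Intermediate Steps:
(-10997 + b)*(21375 - 28470) = (-10997 - 30461)*(21375 - 28470) = -41458*(-7095) = 294144510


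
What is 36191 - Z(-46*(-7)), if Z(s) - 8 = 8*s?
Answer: 33607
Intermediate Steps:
Z(s) = 8 + 8*s
36191 - Z(-46*(-7)) = 36191 - (8 + 8*(-46*(-7))) = 36191 - (8 + 8*322) = 36191 - (8 + 2576) = 36191 - 1*2584 = 36191 - 2584 = 33607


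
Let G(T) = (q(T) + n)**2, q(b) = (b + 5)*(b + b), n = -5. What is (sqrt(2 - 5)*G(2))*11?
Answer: 5819*I*sqrt(3) ≈ 10079.0*I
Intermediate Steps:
q(b) = 2*b*(5 + b) (q(b) = (5 + b)*(2*b) = 2*b*(5 + b))
G(T) = (-5 + 2*T*(5 + T))**2 (G(T) = (2*T*(5 + T) - 5)**2 = (-5 + 2*T*(5 + T))**2)
(sqrt(2 - 5)*G(2))*11 = (sqrt(2 - 5)*(-5 + 2*2*(5 + 2))**2)*11 = (sqrt(-3)*(-5 + 2*2*7)**2)*11 = ((I*sqrt(3))*(-5 + 28)**2)*11 = ((I*sqrt(3))*23**2)*11 = ((I*sqrt(3))*529)*11 = (529*I*sqrt(3))*11 = 5819*I*sqrt(3)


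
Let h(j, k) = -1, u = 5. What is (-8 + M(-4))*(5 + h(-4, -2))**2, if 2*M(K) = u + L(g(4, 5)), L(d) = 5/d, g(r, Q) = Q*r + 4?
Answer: -259/3 ≈ -86.333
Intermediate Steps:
g(r, Q) = 4 + Q*r
M(K) = 125/48 (M(K) = (5 + 5/(4 + 5*4))/2 = (5 + 5/(4 + 20))/2 = (5 + 5/24)/2 = (1/2)*(125/24) = 125/48)
(-8 + M(-4))*(5 + h(-4, -2))**2 = (-8 + 125/48)*(5 - 1)**2 = -259/48*4**2 = -259/48*16 = -259/3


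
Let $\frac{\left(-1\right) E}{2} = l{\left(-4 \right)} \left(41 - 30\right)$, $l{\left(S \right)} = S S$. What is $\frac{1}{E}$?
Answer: $- \frac{1}{352} \approx -0.0028409$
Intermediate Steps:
$l{\left(S \right)} = S^{2}$
$E = -352$ ($E = - 2 \left(-4\right)^{2} \left(41 - 30\right) = - 2 \cdot 16 \cdot 11 = \left(-2\right) 176 = -352$)
$\frac{1}{E} = \frac{1}{-352} = - \frac{1}{352}$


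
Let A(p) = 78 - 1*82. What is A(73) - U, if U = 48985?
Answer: -48989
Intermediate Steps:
A(p) = -4 (A(p) = 78 - 82 = -4)
A(73) - U = -4 - 1*48985 = -4 - 48985 = -48989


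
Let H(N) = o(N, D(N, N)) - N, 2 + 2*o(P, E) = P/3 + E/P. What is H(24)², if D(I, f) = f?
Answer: 1681/4 ≈ 420.25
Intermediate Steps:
o(P, E) = -1 + P/6 + E/(2*P) (o(P, E) = -1 + (P/3 + E/P)/2 = -1 + (P/6 + E/(2*P)) = -1 + P/6 + E/(2*P))
H(N) = -½ - 5*N/6 (H(N) = (-1 + N/6 + N/(2*N)) - N = (-1 + N/6 + ½) - N = (-½ + N/6) - N = -½ - 5*N/6)
H(24)² = (-½ - ⅚*24)² = (-½ - 20)² = (-41/2)² = 1681/4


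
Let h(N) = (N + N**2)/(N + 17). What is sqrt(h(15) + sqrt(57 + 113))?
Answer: sqrt(30 + 4*sqrt(170))/2 ≈ 4.5319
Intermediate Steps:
h(N) = (N + N**2)/(17 + N)
sqrt(h(15) + sqrt(57 + 113)) = sqrt(15*(1 + 15)/(17 + 15) + sqrt(57 + 113)) = sqrt(15*16/32 + sqrt(170)) = sqrt(15*(1/32)*16 + sqrt(170)) = sqrt(15/2 + sqrt(170))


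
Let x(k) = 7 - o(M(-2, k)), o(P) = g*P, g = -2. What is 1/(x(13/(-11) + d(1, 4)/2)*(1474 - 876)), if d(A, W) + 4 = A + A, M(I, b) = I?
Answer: 1/1794 ≈ 0.00055741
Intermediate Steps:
d(A, W) = -4 + 2*A (d(A, W) = -4 + (A + A) = -4 + 2*A)
o(P) = -2*P
x(k) = 3 (x(k) = 7 - (-2)*(-2) = 7 - 1*4 = 7 - 4 = 3)
1/(x(13/(-11) + d(1, 4)/2)*(1474 - 876)) = 1/(3*(1474 - 876)) = 1/(3*598) = 1/1794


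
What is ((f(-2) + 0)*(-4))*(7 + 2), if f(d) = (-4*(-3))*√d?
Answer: -432*I*√2 ≈ -610.94*I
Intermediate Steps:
f(d) = 12*√d
((f(-2) + 0)*(-4))*(7 + 2) = ((12*√(-2) + 0)*(-4))*(7 + 2) = ((12*(I*√2) + 0)*(-4))*9 = ((12*I*√2 + 0)*(-4))*9 = ((12*I*√2)*(-4))*9 = -48*I*√2*9 = -432*I*√2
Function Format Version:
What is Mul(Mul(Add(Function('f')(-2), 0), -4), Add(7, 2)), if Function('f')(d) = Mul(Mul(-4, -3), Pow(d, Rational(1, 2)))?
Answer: Mul(-432, I, Pow(2, Rational(1, 2))) ≈ Mul(-610.94, I)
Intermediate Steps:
Function('f')(d) = Mul(12, Pow(d, Rational(1, 2)))
Mul(Mul(Add(Function('f')(-2), 0), -4), Add(7, 2)) = Mul(Mul(Add(Mul(12, Pow(-2, Rational(1, 2))), 0), -4), Add(7, 2)) = Mul(Mul(Add(Mul(12, Mul(I, Pow(2, Rational(1, 2)))), 0), -4), 9) = Mul(Mul(Add(Mul(12, I, Pow(2, Rational(1, 2))), 0), -4), 9) = Mul(Mul(Mul(12, I, Pow(2, Rational(1, 2))), -4), 9) = Mul(Mul(-48, I, Pow(2, Rational(1, 2))), 9) = Mul(-432, I, Pow(2, Rational(1, 2)))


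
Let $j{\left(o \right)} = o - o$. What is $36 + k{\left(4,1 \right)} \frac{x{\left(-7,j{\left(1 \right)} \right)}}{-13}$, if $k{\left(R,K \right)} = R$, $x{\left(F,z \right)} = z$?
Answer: $36$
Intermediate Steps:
$j{\left(o \right)} = 0$
$36 + k{\left(4,1 \right)} \frac{x{\left(-7,j{\left(1 \right)} \right)}}{-13} = 36 + 4 \frac{0}{-13} = 36 + 4 \cdot 0 \left(- \frac{1}{13}\right) = 36 + 4 \cdot 0 = 36 + 0 = 36$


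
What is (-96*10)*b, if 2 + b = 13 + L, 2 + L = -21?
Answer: 11520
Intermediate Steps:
L = -23 (L = -2 - 21 = -23)
b = -12 (b = -2 + (13 - 23) = -2 - 10 = -12)
(-96*10)*b = -96*10*(-12) = -960*(-12) = 11520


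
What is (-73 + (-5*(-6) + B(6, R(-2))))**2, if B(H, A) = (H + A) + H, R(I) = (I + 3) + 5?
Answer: 625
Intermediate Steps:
R(I) = 8 + I (R(I) = (3 + I) + 5 = 8 + I)
B(H, A) = A + 2*H (B(H, A) = (A + H) + H = A + 2*H)
(-73 + (-5*(-6) + B(6, R(-2))))**2 = (-73 + (-5*(-6) + ((8 - 2) + 2*6)))**2 = (-73 + (30 + (6 + 12)))**2 = (-73 + (30 + 18))**2 = (-73 + 48)**2 = (-25)**2 = 625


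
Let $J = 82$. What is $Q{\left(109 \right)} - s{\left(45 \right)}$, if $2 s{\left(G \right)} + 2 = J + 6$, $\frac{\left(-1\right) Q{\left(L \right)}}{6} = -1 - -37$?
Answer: $-259$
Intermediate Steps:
$Q{\left(L \right)} = -216$ ($Q{\left(L \right)} = - 6 \left(-1 - -37\right) = - 6 \left(-1 + 37\right) = \left(-6\right) 36 = -216$)
$s{\left(G \right)} = 43$ ($s{\left(G \right)} = -1 + \frac{82 + 6}{2} = -1 + \frac{1}{2} \cdot 88 = -1 + 44 = 43$)
$Q{\left(109 \right)} - s{\left(45 \right)} = -216 - 43 = -259$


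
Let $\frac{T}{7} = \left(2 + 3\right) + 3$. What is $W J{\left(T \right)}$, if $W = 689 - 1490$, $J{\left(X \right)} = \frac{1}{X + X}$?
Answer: $- \frac{801}{112} \approx -7.1518$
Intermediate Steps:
$T = 56$ ($T = 7 \left(\left(2 + 3\right) + 3\right) = 7 \left(5 + 3\right) = 7 \cdot 8 = 56$)
$J{\left(X \right)} = \frac{1}{2 X}$
$W = -801$ ($W = 689 - 1490 = -801$)
$W J{\left(T \right)} = - 801 \frac{1}{2 \cdot 56} = - 801 \cdot \frac{1}{2} \cdot \frac{1}{56} = \left(-801\right) \frac{1}{112} = - \frac{801}{112}$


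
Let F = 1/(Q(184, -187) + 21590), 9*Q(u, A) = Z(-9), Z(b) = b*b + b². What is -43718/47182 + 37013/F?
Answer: 18867536920405/23591 ≈ 7.9978e+8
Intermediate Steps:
Z(b) = 2*b² (Z(b) = b² + b² = 2*b²)
Q(u, A) = 18 (Q(u, A) = (2*(-9)²)/9 = (2*81)/9 = (⅑)*162 = 18)
F = 1/21608 (F = 1/(18 + 21590) = 1/21608 ≈ 4.6279e-5)
-43718/47182 + 37013/F = -43718/47182 + 37013/(1/21608) = -43718*1/47182 + 37013*21608 = -21859/23591 + 799776904 = 18867536920405/23591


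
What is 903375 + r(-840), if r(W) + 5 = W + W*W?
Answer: 1608130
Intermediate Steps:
r(W) = -5 + W + W² (r(W) = -5 + (W + W*W) = -5 + (W + W²) = -5 + W + W²)
903375 + r(-840) = 903375 + (-5 - 840 + (-840)²) = 903375 + (-5 - 840 + 705600) = 903375 + 704755 = 1608130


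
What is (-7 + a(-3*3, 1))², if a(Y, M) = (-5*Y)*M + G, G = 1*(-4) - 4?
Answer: 900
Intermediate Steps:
G = -8 (G = -4 - 4 = -8)
a(Y, M) = -8 - 5*M*Y (a(Y, M) = (-5*Y)*M - 8 = -5*M*Y - 8 = -8 - 5*M*Y)
(-7 + a(-3*3, 1))² = (-7 + (-8 - 5*1*(-3*3)))² = (-7 + (-8 - 5*1*(-9)))² = (-7 + (-8 + 45))² = (-7 + 37)² = 30² = 900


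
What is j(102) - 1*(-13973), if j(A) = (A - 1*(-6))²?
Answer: 25637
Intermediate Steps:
j(A) = (6 + A)² (j(A) = (A + 6)² = (6 + A)²)
j(102) - 1*(-13973) = (6 + 102)² - 1*(-13973) = 108² + 13973 = 11664 + 13973 = 25637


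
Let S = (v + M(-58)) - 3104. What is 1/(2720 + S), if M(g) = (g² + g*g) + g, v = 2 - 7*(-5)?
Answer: 1/6323 ≈ 0.00015815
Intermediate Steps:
v = 37 (v = 2 + 35 = 37)
M(g) = g + 2*g² (M(g) = (g² + g²) + g = 2*g² + g = g + 2*g²)
S = 3603 (S = (37 - 58*(1 + 2*(-58))) - 3104 = (37 - 58*(1 - 116)) - 3104 = (37 - 58*(-115)) - 3104 = (37 + 6670) - 3104 = 6707 - 3104 = 3603)
1/(2720 + S) = 1/(2720 + 3603) = 1/6323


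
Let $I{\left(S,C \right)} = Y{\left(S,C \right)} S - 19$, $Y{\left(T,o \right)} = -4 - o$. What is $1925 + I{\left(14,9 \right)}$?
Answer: $1724$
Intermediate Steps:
$I{\left(S,C \right)} = -19 + S \left(-4 - C\right)$ ($I{\left(S,C \right)} = \left(-4 - C\right) S - 19 = S \left(-4 - C\right) - 19 = -19 + S \left(-4 - C\right)$)
$1925 + I{\left(14,9 \right)} = 1925 - \left(19 + 14 \left(4 + 9\right)\right) = 1925 - \left(19 + 14 \cdot 13\right) = 1925 - 201 = 1724$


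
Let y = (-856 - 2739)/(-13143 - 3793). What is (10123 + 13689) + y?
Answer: 403283627/16936 ≈ 23812.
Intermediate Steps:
y = 3595/16936 (y = -3595/(-16936) = -3595*(-1/16936) = 3595/16936 ≈ 0.21227)
(10123 + 13689) + y = (10123 + 13689) + 3595/16936 = 23812 + 3595/16936 = 403283627/16936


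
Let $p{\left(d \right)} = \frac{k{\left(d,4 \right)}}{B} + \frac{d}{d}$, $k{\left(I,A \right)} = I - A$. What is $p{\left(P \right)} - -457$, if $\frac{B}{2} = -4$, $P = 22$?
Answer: $\frac{1823}{4} \approx 455.75$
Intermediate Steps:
$B = -8$ ($B = 2 \left(-4\right) = -8$)
$p{\left(d \right)} = \frac{3}{2} - \frac{d}{8}$ ($p{\left(d \right)} = \frac{d - 4}{-8} + \frac{d}{d} = \left(d - 4\right) \left(- \frac{1}{8}\right) + 1 = \left(-4 + d\right) \left(- \frac{1}{8}\right) + 1 = \left(\frac{1}{2} - \frac{d}{8}\right) + 1 = \frac{3}{2} - \frac{d}{8}$)
$p{\left(P \right)} - -457 = \left(\frac{3}{2} - \frac{11}{4}\right) - -457 = \left(\frac{3}{2} - \frac{11}{4}\right) + 457 = - \frac{5}{4} + 457 = \frac{1823}{4}$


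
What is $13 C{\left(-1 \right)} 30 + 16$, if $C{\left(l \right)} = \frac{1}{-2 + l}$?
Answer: $-114$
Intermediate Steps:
$13 C{\left(-1 \right)} 30 + 16 = \frac{13}{-2 - 1} \cdot 30 + 16 = \frac{13}{-3} \cdot 30 + 16 = 13 \left(- \frac{1}{3}\right) 30 + 16 = \left(- \frac{13}{3}\right) 30 + 16 = -130 + 16 = -114$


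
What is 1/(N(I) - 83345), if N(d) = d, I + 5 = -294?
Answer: -1/83644 ≈ -1.1955e-5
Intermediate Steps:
I = -299 (I = -5 - 294 = -299)
1/(N(I) - 83345) = 1/(-299 - 83345) = 1/(-83644) = -1/83644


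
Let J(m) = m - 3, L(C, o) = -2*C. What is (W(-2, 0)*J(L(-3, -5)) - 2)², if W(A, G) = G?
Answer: 4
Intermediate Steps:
J(m) = -3 + m
(W(-2, 0)*J(L(-3, -5)) - 2)² = (0*(-3 - 2*(-3)) - 2)² = (0*(-3 + 6) - 2)² = (0*3 - 2)² = (0 - 2)² = (-2)² = 4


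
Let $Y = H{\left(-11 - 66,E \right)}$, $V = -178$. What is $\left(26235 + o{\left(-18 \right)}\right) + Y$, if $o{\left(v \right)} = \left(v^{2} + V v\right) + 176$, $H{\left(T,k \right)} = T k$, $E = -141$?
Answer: $40796$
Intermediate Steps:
$Y = 10857$ ($Y = \left(-11 - 66\right) \left(-141\right) = \left(-77\right) \left(-141\right) = 10857$)
$o{\left(v \right)} = 176 + v^{2} - 178 v$ ($o{\left(v \right)} = \left(v^{2} - 178 v\right) + 176 = 176 + v^{2} - 178 v$)
$\left(26235 + o{\left(-18 \right)}\right) + Y = \left(26235 + \left(176 + \left(-18\right)^{2} - -3204\right)\right) + 10857 = \left(26235 + \left(176 + 324 + 3204\right)\right) + 10857 = \left(26235 + 3704\right) + 10857 = 29939 + 10857 = 40796$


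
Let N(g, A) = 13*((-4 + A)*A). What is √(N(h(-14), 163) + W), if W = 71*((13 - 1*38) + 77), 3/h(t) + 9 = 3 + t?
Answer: √340613 ≈ 583.62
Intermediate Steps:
h(t) = 3/(-6 + t) (h(t) = 3/(-9 + (3 + t)) = 3/(-6 + t))
N(g, A) = 13*A*(-4 + A) (N(g, A) = 13*(A*(-4 + A)) = 13*A*(-4 + A))
W = 3692 (W = 71*((13 - 38) + 77) = 71*(-25 + 77) = 71*52 = 3692)
√(N(h(-14), 163) + W) = √(13*163*(-4 + 163) + 3692) = √(13*163*159 + 3692) = √(336921 + 3692) = √340613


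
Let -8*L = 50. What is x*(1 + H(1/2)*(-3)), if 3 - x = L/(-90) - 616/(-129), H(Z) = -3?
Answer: -28555/1548 ≈ -18.446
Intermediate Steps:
L = -25/4 (L = -⅛*50 = -25/4 ≈ -6.2500)
x = -5711/3096 (x = 3 - (-25/4/(-90) - 616/(-129)) = 3 - (-25/4*(-1/90) - 616*(-1/129)) = 3 - (5/72 + 616/129) = 3 - 1*14999/3096 = 3 - 14999/3096 = -5711/3096 ≈ -1.8446)
x*(1 + H(1/2)*(-3)) = -5711*(1 - 3*(-3))/3096 = -5711*(1 + 9)/3096 = -5711/3096*10 = -28555/1548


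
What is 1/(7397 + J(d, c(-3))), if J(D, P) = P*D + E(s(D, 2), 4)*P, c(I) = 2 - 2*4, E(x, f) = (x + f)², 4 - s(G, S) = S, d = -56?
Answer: 1/7517 ≈ 0.00013303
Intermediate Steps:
s(G, S) = 4 - S
E(x, f) = (f + x)²
c(I) = -6 (c(I) = 2 - 8 = -6)
J(D, P) = 36*P + D*P (J(D, P) = P*D + (4 + (4 - 1*2))²*P = D*P + (4 + (4 - 2))²*P = D*P + (4 + 2)²*P = D*P + 6²*P = D*P + 36*P = 36*P + D*P)
1/(7397 + J(d, c(-3))) = 1/(7397 - 6*(36 - 56)) = 1/(7397 - 6*(-20)) = 1/(7397 + 120) = 1/7517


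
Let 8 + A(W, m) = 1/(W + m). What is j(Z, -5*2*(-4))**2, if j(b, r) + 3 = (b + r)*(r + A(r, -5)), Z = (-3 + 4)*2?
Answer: 45037521/25 ≈ 1.8015e+6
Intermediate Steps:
A(W, m) = -8 + 1/(W + m)
Z = 2 (Z = 1*2 = 2)
j(b, r) = -3 + (b + r)*(r + (41 - 8*r)/(-5 + r)) (j(b, r) = -3 + (b + r)*(r + (1 - 8*r - 8*(-5))/(r - 5)) = -3 + (b + r)*(r + (1 - 8*r + 40)/(-5 + r)) = -3 + (b + r)*(r + (41 - 8*r)/(-5 + r)))
j(Z, -5*2*(-4))**2 = (((-5 - 5*2*(-4))*(-3 + (-5*2*(-4))**2 + 2*(-5*2*(-4))) - 1*2*(-41 + 8*(-5*2*(-4))) - -5*2*(-4)*(-41 + 8*(-5*2*(-4))))/(-5 - 5*2*(-4)))**2 = (((-5 - 10*(-4))*(-3 + (-10*(-4))**2 + 2*(-10*(-4))) - 1*2*(-41 + 8*(-10*(-4))) - (-10*(-4))*(-41 + 8*(-10*(-4))))/(-5 - 10*(-4)))**2 = (((-5 + 40)*(-3 + 40**2 + 2*40) - 1*2*(-41 + 8*40) - 1*40*(-41 + 8*40))/(-5 + 40))**2 = ((35*(-3 + 1600 + 80) - 1*2*(-41 + 320) - 1*40*(-41 + 320))/35)**2 = ((35*1677 - 1*2*279 - 1*40*279)/35)**2 = ((58695 - 558 - 11160)/35)**2 = ((1/35)*46977)**2 = (6711/5)**2 = 45037521/25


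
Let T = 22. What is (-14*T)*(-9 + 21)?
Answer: -3696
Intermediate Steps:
(-14*T)*(-9 + 21) = (-14*22)*(-9 + 21) = -308*12 = -3696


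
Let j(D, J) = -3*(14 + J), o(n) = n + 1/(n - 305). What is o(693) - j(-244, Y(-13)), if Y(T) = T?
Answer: 270049/388 ≈ 696.00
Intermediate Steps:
o(n) = n + 1/(-305 + n)
j(D, J) = -42 - 3*J
o(693) - j(-244, Y(-13)) = (1 + 693² - 305*693)/(-305 + 693) - (-42 - 3*(-13)) = (1 + 480249 - 211365)/388 - (-42 + 39) = (1/388)*268885 - 1*(-3) = 268885/388 + 3 = 270049/388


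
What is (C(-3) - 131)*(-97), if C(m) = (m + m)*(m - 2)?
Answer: 9797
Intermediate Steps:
C(m) = 2*m*(-2 + m) (C(m) = (2*m)*(-2 + m) = 2*m*(-2 + m))
(C(-3) - 131)*(-97) = (2*(-3)*(-2 - 3) - 131)*(-97) = (2*(-3)*(-5) - 131)*(-97) = (30 - 131)*(-97) = -101*(-97) = 9797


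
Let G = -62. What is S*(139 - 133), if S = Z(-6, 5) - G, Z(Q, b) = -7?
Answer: 330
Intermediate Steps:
S = 55 (S = -7 - 1*(-62) = -7 + 62 = 55)
S*(139 - 133) = 55*(139 - 133) = 55*6 = 330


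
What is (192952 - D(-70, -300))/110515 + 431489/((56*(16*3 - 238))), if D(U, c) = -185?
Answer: -9126205831/235175920 ≈ -38.806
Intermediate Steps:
(192952 - D(-70, -300))/110515 + 431489/((56*(16*3 - 238))) = (192952 - 1*(-185))/110515 + 431489/((56*(16*3 - 238))) = (192952 + 185)*(1/110515) + 431489/((56*(48 - 238))) = 193137*(1/110515) + 431489/((56*(-190))) = 193137/110515 + 431489/(-10640) = 193137/110515 + 431489*(-1/10640) = 193137/110515 - 431489/10640 = -9126205831/235175920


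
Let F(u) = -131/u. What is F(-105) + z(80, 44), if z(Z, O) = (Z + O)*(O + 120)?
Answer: 2135411/105 ≈ 20337.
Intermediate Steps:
z(Z, O) = (120 + O)*(O + Z) (z(Z, O) = (O + Z)*(120 + O) = (120 + O)*(O + Z))
F(-105) + z(80, 44) = -131/(-105) + (44² + 120*44 + 120*80 + 44*80) = -131*(-1/105) + (1936 + 5280 + 9600 + 3520) = 131/105 + 20336 = 2135411/105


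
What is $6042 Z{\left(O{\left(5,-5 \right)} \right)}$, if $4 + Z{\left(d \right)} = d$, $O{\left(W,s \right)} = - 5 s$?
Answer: $126882$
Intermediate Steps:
$Z{\left(d \right)} = -4 + d$
$6042 Z{\left(O{\left(5,-5 \right)} \right)} = 6042 \left(-4 - -25\right) = 6042 \left(-4 + 25\right) = 6042 \cdot 21 = 126882$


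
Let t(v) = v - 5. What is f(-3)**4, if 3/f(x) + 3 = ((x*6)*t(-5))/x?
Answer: 1/194481 ≈ 5.1419e-6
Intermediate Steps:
t(v) = -5 + v
f(x) = -1/21 (f(x) = 3/(-3 + ((x*6)*(-5 - 5))/x) = 3/(-3 + ((6*x)*(-10))/x) = 3/(-3 + (-60*x)/x) = 3/(-3 - 60) = 3/(-63) = 3*(-1/63) = -1/21)
f(-3)**4 = (-1/21)**4 = 1/194481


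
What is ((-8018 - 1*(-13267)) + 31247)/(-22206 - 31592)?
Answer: -18248/26899 ≈ -0.67839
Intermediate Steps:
((-8018 - 1*(-13267)) + 31247)/(-22206 - 31592) = ((-8018 + 13267) + 31247)/(-53798) = (5249 + 31247)*(-1/53798) = 36496*(-1/53798) = -18248/26899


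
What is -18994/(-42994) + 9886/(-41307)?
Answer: 25681891/126853797 ≈ 0.20245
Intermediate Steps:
-18994/(-42994) + 9886/(-41307) = -18994*(-1/42994) + 9886*(-1/41307) = 9497/21497 - 9886/41307 = 25681891/126853797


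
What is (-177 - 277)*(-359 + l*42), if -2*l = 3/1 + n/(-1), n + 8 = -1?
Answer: 277394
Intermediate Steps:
n = -9 (n = -8 - 1 = -9)
l = -6 (l = -(3/1 - 9/(-1))/2 = -(3*1 - 9*(-1))/2 = -(3 + 9)/2 = -1/2*12 = -6)
(-177 - 277)*(-359 + l*42) = (-177 - 277)*(-359 - 6*42) = -454*(-359 - 252) = -454*(-611) = 277394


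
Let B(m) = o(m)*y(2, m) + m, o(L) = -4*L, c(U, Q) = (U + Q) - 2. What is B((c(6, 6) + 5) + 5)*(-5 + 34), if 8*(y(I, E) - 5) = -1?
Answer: -10730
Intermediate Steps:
c(U, Q) = -2 + Q + U (c(U, Q) = (Q + U) - 2 = -2 + Q + U)
y(I, E) = 39/8 (y(I, E) = 5 + (⅛)*(-1) = 5 - ⅛ = 39/8)
B(m) = -37*m/2 (B(m) = -4*m*(39/8) + m = -39*m/2 + m = -37*m/2)
B((c(6, 6) + 5) + 5)*(-5 + 34) = (-37*(((-2 + 6 + 6) + 5) + 5)/2)*(-5 + 34) = -37*((10 + 5) + 5)/2*29 = -37*(15 + 5)/2*29 = -37/2*20*29 = -370*29 = -10730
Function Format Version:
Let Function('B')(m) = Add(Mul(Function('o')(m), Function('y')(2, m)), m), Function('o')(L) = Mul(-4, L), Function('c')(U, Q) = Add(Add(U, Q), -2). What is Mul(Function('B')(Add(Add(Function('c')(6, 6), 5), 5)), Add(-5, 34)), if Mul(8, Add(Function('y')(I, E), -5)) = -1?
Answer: -10730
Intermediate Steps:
Function('c')(U, Q) = Add(-2, Q, U) (Function('c')(U, Q) = Add(Add(Q, U), -2) = Add(-2, Q, U))
Function('y')(I, E) = Rational(39, 8) (Function('y')(I, E) = Add(5, Mul(Rational(1, 8), -1)) = Add(5, Rational(-1, 8)) = Rational(39, 8))
Function('B')(m) = Mul(Rational(-37, 2), m) (Function('B')(m) = Add(Mul(Mul(-4, m), Rational(39, 8)), m) = Add(Mul(Rational(-39, 2), m), m) = Mul(Rational(-37, 2), m))
Mul(Function('B')(Add(Add(Function('c')(6, 6), 5), 5)), Add(-5, 34)) = Mul(Mul(Rational(-37, 2), Add(Add(Add(-2, 6, 6), 5), 5)), Add(-5, 34)) = Mul(Mul(Rational(-37, 2), Add(Add(10, 5), 5)), 29) = Mul(Mul(Rational(-37, 2), Add(15, 5)), 29) = Mul(Mul(Rational(-37, 2), 20), 29) = Mul(-370, 29) = -10730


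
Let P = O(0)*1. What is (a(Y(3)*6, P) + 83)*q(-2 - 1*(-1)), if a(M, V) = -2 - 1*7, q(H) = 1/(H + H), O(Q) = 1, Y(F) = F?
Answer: -37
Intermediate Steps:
P = 1 (P = 1*1 = 1)
q(H) = 1/(2*H)
a(M, V) = -9 (a(M, V) = -2 - 7 = -9)
(a(Y(3)*6, P) + 83)*q(-2 - 1*(-1)) = (-9 + 83)*(1/(2*(-2 - 1*(-1)))) = 74*(1/(2*(-2 + 1))) = 74*((1/2)/(-1)) = 74*((1/2)*(-1)) = 74*(-1/2) = -37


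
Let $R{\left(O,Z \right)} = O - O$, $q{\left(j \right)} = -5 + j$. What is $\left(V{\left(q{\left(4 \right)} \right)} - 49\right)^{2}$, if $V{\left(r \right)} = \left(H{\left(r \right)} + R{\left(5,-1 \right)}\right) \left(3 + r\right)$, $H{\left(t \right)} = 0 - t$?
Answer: $2209$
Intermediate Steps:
$R{\left(O,Z \right)} = 0$
$H{\left(t \right)} = - t$
$V{\left(r \right)} = - r \left(3 + r\right)$ ($V{\left(r \right)} = \left(- r + 0\right) \left(3 + r\right) = - r \left(3 + r\right)$)
$\left(V{\left(q{\left(4 \right)} \right)} - 49\right)^{2} = \left(\left(-5 + 4\right) \left(-3 - \left(-5 + 4\right)\right) - 49\right)^{2} = \left(- (-3 - -1) - 49\right)^{2} = \left(- (-3 + 1) - 49\right)^{2} = \left(\left(-1\right) \left(-2\right) - 49\right)^{2} = \left(2 - 49\right)^{2} = \left(-47\right)^{2} = 2209$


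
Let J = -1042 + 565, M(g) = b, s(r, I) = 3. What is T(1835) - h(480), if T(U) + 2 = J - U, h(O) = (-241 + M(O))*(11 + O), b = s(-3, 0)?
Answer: 114544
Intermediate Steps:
b = 3
M(g) = 3
h(O) = -2618 - 238*O (h(O) = (-241 + 3)*(11 + O) = -238*(11 + O) = -2618 - 238*O)
J = -477
T(U) = -479 - U (T(U) = -2 + (-477 - U) = -479 - U)
T(1835) - h(480) = (-479 - 1*1835) - (-2618 - 238*480) = (-479 - 1835) - (-2618 - 114240) = -2314 - 1*(-116858) = -2314 + 116858 = 114544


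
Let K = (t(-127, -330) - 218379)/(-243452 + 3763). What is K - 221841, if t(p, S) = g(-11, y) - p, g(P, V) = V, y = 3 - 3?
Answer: -53172629197/239689 ≈ -2.2184e+5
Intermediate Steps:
y = 0
t(p, S) = -p (t(p, S) = 0 - p = -p)
K = 218252/239689 (K = (-1*(-127) - 218379)/(-243452 + 3763) = (127 - 218379)/(-239689) = -218252*(-1/239689) = 218252/239689 ≈ 0.91056)
K - 221841 = 218252/239689 - 221841 = -53172629197/239689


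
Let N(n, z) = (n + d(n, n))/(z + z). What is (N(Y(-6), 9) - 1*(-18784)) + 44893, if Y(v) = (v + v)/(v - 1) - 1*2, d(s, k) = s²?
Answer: 28081552/441 ≈ 63677.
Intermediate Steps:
Y(v) = -2 + 2*v/(-1 + v) (Y(v) = (2*v)/(-1 + v) - 2 = 2*v/(-1 + v) - 2 = -2 + 2*v/(-1 + v))
N(n, z) = (n + n²)/(2*z) (N(n, z) = (n + n²)/(z + z) = (n + n²)/((2*z)) = (n + n²)*(1/(2*z)) = (n + n²)/(2*z))
(N(Y(-6), 9) - 1*(-18784)) + 44893 = ((½)*(2/(-1 - 6))*(1 + 2/(-1 - 6))/9 - 1*(-18784)) + 44893 = ((½)*(2/(-7))*(⅑)*(1 + 2/(-7)) + 18784) + 44893 = ((½)*(2*(-⅐))*(⅑)*(1 + 2*(-⅐)) + 18784) + 44893 = ((½)*(-2/7)*(⅑)*(1 - 2/7) + 18784) + 44893 = ((½)*(-2/7)*(⅑)*(5/7) + 18784) + 44893 = (-5/441 + 18784) + 44893 = 8283739/441 + 44893 = 28081552/441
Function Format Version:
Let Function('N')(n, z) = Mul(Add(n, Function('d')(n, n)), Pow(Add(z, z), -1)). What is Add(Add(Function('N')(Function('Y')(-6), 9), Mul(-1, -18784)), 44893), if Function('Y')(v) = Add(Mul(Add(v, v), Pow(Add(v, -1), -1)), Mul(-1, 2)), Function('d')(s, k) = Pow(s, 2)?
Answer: Rational(28081552, 441) ≈ 63677.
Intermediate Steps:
Function('Y')(v) = Add(-2, Mul(2, v, Pow(Add(-1, v), -1))) (Function('Y')(v) = Add(Mul(Mul(2, v), Pow(Add(-1, v), -1)), -2) = Add(Mul(2, v, Pow(Add(-1, v), -1)), -2) = Add(-2, Mul(2, v, Pow(Add(-1, v), -1))))
Function('N')(n, z) = Mul(Rational(1, 2), Pow(z, -1), Add(n, Pow(n, 2))) (Function('N')(n, z) = Mul(Add(n, Pow(n, 2)), Pow(Add(z, z), -1)) = Mul(Add(n, Pow(n, 2)), Pow(Mul(2, z), -1)) = Mul(Add(n, Pow(n, 2)), Mul(Rational(1, 2), Pow(z, -1))) = Mul(Rational(1, 2), Pow(z, -1), Add(n, Pow(n, 2))))
Add(Add(Function('N')(Function('Y')(-6), 9), Mul(-1, -18784)), 44893) = Add(Add(Mul(Rational(1, 2), Mul(2, Pow(Add(-1, -6), -1)), Pow(9, -1), Add(1, Mul(2, Pow(Add(-1, -6), -1)))), Mul(-1, -18784)), 44893) = Add(Add(Mul(Rational(1, 2), Mul(2, Pow(-7, -1)), Rational(1, 9), Add(1, Mul(2, Pow(-7, -1)))), 18784), 44893) = Add(Add(Mul(Rational(1, 2), Mul(2, Rational(-1, 7)), Rational(1, 9), Add(1, Mul(2, Rational(-1, 7)))), 18784), 44893) = Add(Add(Mul(Rational(1, 2), Rational(-2, 7), Rational(1, 9), Add(1, Rational(-2, 7))), 18784), 44893) = Add(Add(Mul(Rational(1, 2), Rational(-2, 7), Rational(1, 9), Rational(5, 7)), 18784), 44893) = Add(Add(Rational(-5, 441), 18784), 44893) = Add(Rational(8283739, 441), 44893) = Rational(28081552, 441)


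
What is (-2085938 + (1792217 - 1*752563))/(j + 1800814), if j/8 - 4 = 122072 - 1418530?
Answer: 523142/4285409 ≈ 0.12208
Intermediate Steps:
j = -10371632 (j = 32 + 8*(122072 - 1418530) = 32 + 8*(-1296458) = 32 - 10371664 = -10371632)
(-2085938 + (1792217 - 1*752563))/(j + 1800814) = (-2085938 + (1792217 - 1*752563))/(-10371632 + 1800814) = (-2085938 + (1792217 - 752563))/(-8570818) = (-2085938 + 1039654)*(-1/8570818) = -1046284*(-1/8570818) = 523142/4285409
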